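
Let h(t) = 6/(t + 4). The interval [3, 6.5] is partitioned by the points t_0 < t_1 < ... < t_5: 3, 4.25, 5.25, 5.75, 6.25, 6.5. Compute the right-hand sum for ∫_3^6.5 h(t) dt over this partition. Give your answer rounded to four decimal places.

Subinterval widths: 1.25, 1, 0.5, 0.5, 0.25.
Right endpoints: 4.25, 5.25, 5.75, 6.25, 6.5.
h(4.25) = 8/11, h(5.25) = 24/37, h(5.75) = 8/13, h(6.25) = 24/41, h(6.5) = 4/7.
Sum = Σ Δt_i · h(t_i).
Sum ≈ 2.3010.

2.3010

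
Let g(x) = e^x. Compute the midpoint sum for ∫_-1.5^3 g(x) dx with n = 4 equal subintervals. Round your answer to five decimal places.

Δx = (3 − (-1.5))/4 = 1.125.
Midpoints: -0.9375, 0.1875, 1.3125, 2.4375.
g(-0.9375) ≈ 0.39161, g(0.1875) ≈ 1.20623, g(1.3125) ≈ 3.71545, g(2.4375) ≈ 11.44439.
Sum = Δx · [g(-0.9375) + g(0.1875) + g(1.3125) + g(2.4375)].
Sum ≈ 18.85239.

18.85239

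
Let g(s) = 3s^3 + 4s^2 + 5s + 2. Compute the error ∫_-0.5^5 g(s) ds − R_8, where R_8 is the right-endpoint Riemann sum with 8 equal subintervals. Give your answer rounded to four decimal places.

Exact integral: ∫_-0.5^5 g(s) ds ≈ 708.411458.
R_8 ≈ 891.437744.
Error ≈ 708.411458 − 891.437744 ≈ -183.0263.

-183.0263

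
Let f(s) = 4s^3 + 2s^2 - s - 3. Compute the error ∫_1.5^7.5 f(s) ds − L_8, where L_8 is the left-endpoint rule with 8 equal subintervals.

634.5

Exact integral: ∫_1.5^7.5 f(s) ds = 3393.
L_8 = 2758.5.
Error = 3393 − 2758.5 = 634.5.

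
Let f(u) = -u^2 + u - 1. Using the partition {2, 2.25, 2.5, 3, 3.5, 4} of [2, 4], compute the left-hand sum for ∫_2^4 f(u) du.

-12.453125

Subinterval widths: 0.25, 0.25, 0.5, 0.5, 0.5.
Left endpoints: 2, 2.25, 2.5, 3, 3.5.
f(2) = -3, f(2.25) = -3.8125, f(2.5) = -4.75, f(3) = -7, f(3.5) = -9.75.
Sum = Σ Δu_i · f(u_i).
Sum = -12.453125.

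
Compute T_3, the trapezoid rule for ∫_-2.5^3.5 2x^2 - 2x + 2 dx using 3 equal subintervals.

53

Δx = (3.5 − (-2.5))/3 = 2.
f(-2.5) = 19.5, f(-0.5) = 3.5, f(1.5) = 3.5, f(3.5) = 19.5.
T_3 = (Δx/2)·[f(x_0) + 2f(x_1) + 2f(x_2) + f(x_3)].
Sum = 53.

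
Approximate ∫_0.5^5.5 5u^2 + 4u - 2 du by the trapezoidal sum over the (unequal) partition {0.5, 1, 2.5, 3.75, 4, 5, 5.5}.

332.578125

Subinterval widths: 0.5, 1.5, 1.25, 0.25, 1, 0.5.
f(0.5) = 1.25, f(1) = 7, f(2.5) = 39.25, f(3.75) = 83.3125, f(4) = 94, f(5) = 143, f(5.5) = 171.25.
On each subinterval the trapezoid contributes (Δu_i/2)·[f(u_{i-1}) + f(u_i)].
Sum = 332.578125.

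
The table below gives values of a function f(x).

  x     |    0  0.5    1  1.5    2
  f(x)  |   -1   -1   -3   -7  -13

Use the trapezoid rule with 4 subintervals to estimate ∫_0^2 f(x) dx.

Δx = 0.5.
T_4 = (0.5/2)·[(-1) + 2·(-1) + 2·(-3) + 2·(-7) + (-13)] = -9.

-9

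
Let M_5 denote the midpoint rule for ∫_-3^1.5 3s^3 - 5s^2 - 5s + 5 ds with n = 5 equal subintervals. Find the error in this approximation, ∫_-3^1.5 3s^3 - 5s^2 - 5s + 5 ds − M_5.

Exact integral: ∫_-3^1.5 f(s) ds = -68.203125.
M_5 = -64.6340625.
Error = -68.203125 − (-64.6340625) = -3.5690625.

-3.5690625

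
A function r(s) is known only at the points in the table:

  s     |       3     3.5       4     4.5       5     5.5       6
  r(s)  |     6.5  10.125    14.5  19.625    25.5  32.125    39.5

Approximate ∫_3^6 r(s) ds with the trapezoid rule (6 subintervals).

Δs = 0.5.
T_6 = (0.5/2)·[6.5 + 2·10.125 + 2·14.5 + 2·19.625 + 2·25.5 + 2·32.125 + 39.5] = 62.4375.

62.4375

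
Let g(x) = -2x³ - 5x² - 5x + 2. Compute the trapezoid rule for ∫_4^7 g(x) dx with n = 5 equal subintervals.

Δx = (7 − 4)/5 = 0.6.
g(4) = -226, g(4.6) = -321.472, g(5.2) = -440.416, g(5.8) = -585.424, g(6.4) = -759.088, g(7) = -964.
T_5 = (Δx/2)·[g(x_0) + 2g(x_1) + ... + 2g(x_{4}) + g(x_5)].
Sum = -1620.84.

-1620.84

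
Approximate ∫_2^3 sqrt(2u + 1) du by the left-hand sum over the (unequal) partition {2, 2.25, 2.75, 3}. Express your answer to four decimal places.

2.3690

Subinterval widths: 0.25, 0.5, 0.25.
Left endpoints: 2, 2.25, 2.75.
f(2) ≈ 2.2361, f(2.25) ≈ 2.3452, f(2.75) ≈ 2.5495.
Sum = Σ Δu_i · f(u_i).
Sum ≈ 2.3690.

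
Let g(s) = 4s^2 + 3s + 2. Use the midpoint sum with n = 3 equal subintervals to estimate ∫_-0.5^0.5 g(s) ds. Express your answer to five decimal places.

2.29630

Δs = (0.5 − (-0.5))/3 = 1/3.
Midpoints: -1/3, 0, 1/3.
g(-1/3) = 13/9, g(0) = 2, g(1/3) = 31/9.
Sum = Δs · [g(-1/3) + g(0) + g(1/3)].
Sum ≈ 2.29630.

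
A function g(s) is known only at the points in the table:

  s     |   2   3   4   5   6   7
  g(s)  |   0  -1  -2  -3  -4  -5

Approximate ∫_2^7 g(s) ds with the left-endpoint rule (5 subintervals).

Δs = 1.
Sum = 1·[0 + (-1) + (-2) + (-3) + (-4)] = -10.

-10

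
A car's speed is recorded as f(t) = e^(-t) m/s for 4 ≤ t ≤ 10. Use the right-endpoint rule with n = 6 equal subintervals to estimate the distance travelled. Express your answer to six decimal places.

Δt = (10 − 4)/6 = 1.
Right endpoints: 5, 6, 7, 8, 9, 10.
f(5) ≈ 0.006738, f(6) ≈ 0.002479, f(7) ≈ 0.000912, f(8) ≈ 0.000335, f(9) ≈ 0.000123, f(10) ≈ 0.000045.
Sum = Δt · [f(5) + f(6) + f(7) + ...].
Sum ≈ 0.010633.

0.010633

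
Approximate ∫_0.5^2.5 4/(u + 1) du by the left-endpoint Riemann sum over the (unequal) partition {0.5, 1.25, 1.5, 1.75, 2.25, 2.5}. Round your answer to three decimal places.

Subinterval widths: 0.75, 0.25, 0.25, 0.5, 0.25.
Left endpoints: 0.5, 1.25, 1.5, 1.75, 2.25.
f(0.5) = 8/3, f(1.25) = 16/9, f(1.5) = 1.6, f(1.75) = 16/11, f(2.25) = 16/13.
Sum = Σ Δu_i · f(u_i).
Sum ≈ 3.879.

3.879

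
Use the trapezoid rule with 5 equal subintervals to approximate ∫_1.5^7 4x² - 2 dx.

Δx = (7 − 1.5)/5 = 1.1.
f(1.5) = 7, f(2.6) = 25.04, f(3.7) = 52.76, f(4.8) = 90.16, f(5.9) = 137.24, f(7) = 194.
T_5 = (Δx/2)·[f(x_0) + 2f(x_1) + ... + 2f(x_{4}) + f(x_5)].
Sum = 446.27.

446.27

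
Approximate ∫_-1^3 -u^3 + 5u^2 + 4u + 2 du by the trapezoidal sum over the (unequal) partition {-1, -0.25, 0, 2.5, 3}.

54.3515625

Subinterval widths: 0.75, 0.25, 2.5, 0.5.
f(-1) = 4, f(-0.25) = 1.328125, f(0) = 2, f(2.5) = 27.625, f(3) = 32.
On each subinterval the trapezoid contributes (Δu_i/2)·[f(u_{i-1}) + f(u_i)].
Sum = 54.3515625.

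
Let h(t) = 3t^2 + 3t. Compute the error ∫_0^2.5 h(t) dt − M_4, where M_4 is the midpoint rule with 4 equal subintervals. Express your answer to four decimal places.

0.2441

Exact integral: ∫_0^2.5 h(t) dt = 25.
M_4 ≈ 24.755859.
Error ≈ 25 − 24.755859 ≈ 0.2441.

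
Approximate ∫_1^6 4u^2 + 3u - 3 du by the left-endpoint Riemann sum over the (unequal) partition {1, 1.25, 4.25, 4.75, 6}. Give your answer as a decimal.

Subinterval widths: 0.25, 3, 0.5, 1.25.
Left endpoints: 1, 1.25, 4.25, 4.75.
f(1) = 4, f(1.25) = 7, f(4.25) = 82, f(4.75) = 101.5.
Sum = Σ Δu_i · f(u_i).
Sum = 189.875.

189.875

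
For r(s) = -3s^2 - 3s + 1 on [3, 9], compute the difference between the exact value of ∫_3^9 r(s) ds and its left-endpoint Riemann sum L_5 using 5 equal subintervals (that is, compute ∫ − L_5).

Exact integral: ∫_3^9 r(s) ds = -804.
L_5 = -667.92.
Error = -804 − (-667.92) = -136.08.

-136.08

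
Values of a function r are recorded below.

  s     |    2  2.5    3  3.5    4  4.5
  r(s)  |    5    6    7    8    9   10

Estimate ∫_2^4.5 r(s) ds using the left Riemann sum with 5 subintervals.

17.5

Δs = 0.5.
Sum = 0.5·[5 + 6 + 7 + 8 + 9] = 17.5.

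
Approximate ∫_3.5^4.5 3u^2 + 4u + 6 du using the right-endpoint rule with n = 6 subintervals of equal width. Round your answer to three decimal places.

Δu = (4.5 − 3.5)/6 = 1/6.
Right endpoints: 11/3, 23/6, 4, 25/6, 13/3, 4.5.
f(11/3) = 61, f(23/6) = 785/12, f(4) = 70, f(25/6) = 74.75, f(13/3) = 239/3, f(4.5) = 84.75.
Sum = Δu · [f(11/3) + f(23/6) + f(4) + ...].
Sum ≈ 72.597.

72.597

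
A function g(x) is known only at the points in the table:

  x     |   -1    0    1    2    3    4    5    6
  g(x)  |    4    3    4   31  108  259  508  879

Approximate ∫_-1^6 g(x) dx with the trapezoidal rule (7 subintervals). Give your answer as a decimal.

Δx = 1.
T_7 = (1/2)·[4 + 2·3 + 2·4 + 2·31 + 2·108 + 2·259 + 2·508 + 879] = 1354.5.

1354.5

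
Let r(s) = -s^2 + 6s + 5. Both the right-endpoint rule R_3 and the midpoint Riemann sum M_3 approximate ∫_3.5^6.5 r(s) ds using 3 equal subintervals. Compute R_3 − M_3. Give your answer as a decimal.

-6.75

R_3 = 21.25.
M_3 = 28.
R_3 − M_3 = -6.75.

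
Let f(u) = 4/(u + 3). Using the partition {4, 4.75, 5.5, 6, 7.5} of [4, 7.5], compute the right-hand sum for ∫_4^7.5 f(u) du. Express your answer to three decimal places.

1.534

Subinterval widths: 0.75, 0.75, 0.5, 1.5.
Right endpoints: 4.75, 5.5, 6, 7.5.
f(4.75) = 16/31, f(5.5) = 8/17, f(6) = 4/9, f(7.5) = 8/21.
Sum = Σ Δu_i · f(u_i).
Sum ≈ 1.534.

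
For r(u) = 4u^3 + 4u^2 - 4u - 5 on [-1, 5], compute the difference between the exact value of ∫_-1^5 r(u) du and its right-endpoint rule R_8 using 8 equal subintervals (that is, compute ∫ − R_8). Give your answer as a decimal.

-231.75

Exact integral: ∫_-1^5 r(u) du = 714.
R_8 = 945.75.
Error = 714 − 945.75 = -231.75.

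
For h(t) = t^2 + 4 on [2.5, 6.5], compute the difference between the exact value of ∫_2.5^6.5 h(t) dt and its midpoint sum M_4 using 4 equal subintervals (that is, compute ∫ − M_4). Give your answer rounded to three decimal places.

Exact integral: ∫_2.5^6.5 h(t) dt ≈ 102.33333.
M_4 = 102.
Error ≈ 102.33333 − 102 ≈ 0.333.

0.333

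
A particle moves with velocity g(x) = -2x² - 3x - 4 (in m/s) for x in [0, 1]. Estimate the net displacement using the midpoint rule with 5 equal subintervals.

Δx = (1 − 0)/5 = 0.2.
Midpoints: 0.1, 0.3, 0.5, 0.7, 0.9.
g(0.1) = -4.32, g(0.3) = -5.08, g(0.5) = -6, g(0.7) = -7.08, g(0.9) = -8.32.
Sum = Δx · [g(0.1) + g(0.3) + g(0.5) + g(0.7) + g(0.9)].
Sum = -6.16.

-6.16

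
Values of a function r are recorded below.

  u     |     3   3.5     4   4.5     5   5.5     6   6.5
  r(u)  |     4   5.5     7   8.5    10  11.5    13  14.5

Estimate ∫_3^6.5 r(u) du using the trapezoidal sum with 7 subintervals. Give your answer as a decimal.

Δu = 0.5.
T_7 = (0.5/2)·[4 + 2·5.5 + 2·7 + 2·8.5 + 2·10 + 2·11.5 + 2·13 + 14.5] = 32.375.

32.375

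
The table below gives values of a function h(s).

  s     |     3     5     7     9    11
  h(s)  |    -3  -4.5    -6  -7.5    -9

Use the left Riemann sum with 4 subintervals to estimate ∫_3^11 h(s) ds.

Δs = 2.
Sum = 2·[(-3) + (-4.5) + (-6) + (-7.5)] = -42.

-42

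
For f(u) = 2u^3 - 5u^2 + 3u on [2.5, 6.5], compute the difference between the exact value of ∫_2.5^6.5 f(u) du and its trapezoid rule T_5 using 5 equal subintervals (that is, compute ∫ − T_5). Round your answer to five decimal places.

-9.38667

Exact integral: ∫_2.5^6.5 f(u) du ≈ 495.3333333.
T_5 = 504.72.
Error ≈ 495.3333333 − 504.72 ≈ -9.38667.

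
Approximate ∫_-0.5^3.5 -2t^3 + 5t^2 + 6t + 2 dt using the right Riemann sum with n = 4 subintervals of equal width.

37

Δt = (3.5 − (-0.5))/4 = 1.
Right endpoints: 0.5, 1.5, 2.5, 3.5.
f(0.5) = 6, f(1.5) = 15.5, f(2.5) = 17, f(3.5) = -1.5.
Sum = Δt · [f(0.5) + f(1.5) + f(2.5) + f(3.5)].
Sum = 37.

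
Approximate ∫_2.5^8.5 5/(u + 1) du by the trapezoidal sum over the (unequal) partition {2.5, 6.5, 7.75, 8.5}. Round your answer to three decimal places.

Subinterval widths: 4, 1.25, 0.75.
f(2.5) = 10/7, f(6.5) = 2/3, f(7.75) = 4/7, f(8.5) = 10/19.
On each subinterval the trapezoid contributes (Δu_i/2)·[f(u_{i-1}) + f(u_i)].
Sum ≈ 5.376.

5.376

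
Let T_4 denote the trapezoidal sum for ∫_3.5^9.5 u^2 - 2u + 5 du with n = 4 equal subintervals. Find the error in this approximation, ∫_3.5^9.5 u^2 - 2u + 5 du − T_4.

-2.25

Exact integral: ∫_3.5^9.5 f(u) du = 223.5.
T_4 = 225.75.
Error = 223.5 − 225.75 = -2.25.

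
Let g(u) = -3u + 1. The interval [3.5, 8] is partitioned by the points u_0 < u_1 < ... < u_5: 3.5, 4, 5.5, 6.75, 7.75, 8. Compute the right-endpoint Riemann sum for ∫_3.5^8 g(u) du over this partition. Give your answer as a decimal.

-80.8125

Subinterval widths: 0.5, 1.5, 1.25, 1, 0.25.
Right endpoints: 4, 5.5, 6.75, 7.75, 8.
g(4) = -11, g(5.5) = -15.5, g(6.75) = -19.25, g(7.75) = -22.25, g(8) = -23.
Sum = Σ Δu_i · g(u_i).
Sum = -80.8125.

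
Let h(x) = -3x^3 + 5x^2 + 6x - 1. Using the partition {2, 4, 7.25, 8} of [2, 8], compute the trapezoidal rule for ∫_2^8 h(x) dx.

-2340.84375

Subinterval widths: 2, 3.25, 0.75.
h(2) = 7, h(4) = -89, h(7.25) = -837.921875, h(8) = -1169.
On each subinterval the trapezoid contributes (Δx_i/2)·[h(x_{i-1}) + h(x_i)].
Sum = -2340.84375.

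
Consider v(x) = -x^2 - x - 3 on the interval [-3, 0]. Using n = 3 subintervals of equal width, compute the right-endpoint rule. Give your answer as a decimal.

Δx = (0 − (-3))/3 = 1.
Right endpoints: -2, -1, 0.
v(-2) = -5, v(-1) = -3, v(0) = -3.
Sum = Δx · [v(-2) + v(-1) + v(0)].
Sum = -11.

-11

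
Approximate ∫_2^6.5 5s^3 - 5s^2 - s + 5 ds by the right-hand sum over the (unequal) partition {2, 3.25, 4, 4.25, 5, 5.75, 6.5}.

Subinterval widths: 1.25, 0.75, 0.25, 0.75, 0.75, 0.75.
Right endpoints: 3.25, 4, 4.25, 5, 5.75, 6.5.
f(3.25) = 120.578125, f(4) = 241, f(4.25) = 294.265625, f(5) = 500, f(5.75) = 784.484375, f(6.5) = 1160.375.
Sum = Σ Δs_i · f(s_i).
Sum = 2238.68359375.

2238.68359375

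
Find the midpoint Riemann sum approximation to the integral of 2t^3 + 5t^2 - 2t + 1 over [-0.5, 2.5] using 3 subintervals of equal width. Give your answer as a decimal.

Δt = (2.5 − (-0.5))/3 = 1.
Midpoints: 0, 1, 2.
f(0) = 1, f(1) = 6, f(2) = 33.
Sum = Δt · [f(0) + f(1) + f(2)].
Sum = 40.

40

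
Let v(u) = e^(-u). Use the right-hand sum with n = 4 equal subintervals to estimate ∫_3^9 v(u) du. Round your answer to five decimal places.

0.02140

Δu = (9 − 3)/4 = 1.5.
Right endpoints: 4.5, 6, 7.5, 9.
v(4.5) ≈ 0.01111, v(6) ≈ 0.00248, v(7.5) ≈ 0.00055, v(9) ≈ 0.00012.
Sum = Δu · [v(4.5) + v(6) + v(7.5) + v(9)].
Sum ≈ 0.02140.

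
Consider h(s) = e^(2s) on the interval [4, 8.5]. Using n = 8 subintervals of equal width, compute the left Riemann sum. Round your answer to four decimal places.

6530801.8931

Δs = (8.5 − 4)/8 = 0.5625.
Left endpoints: 4, 4.5625, 5.125, 5.6875, 6.25, 6.8125, 7.375, 7.9375.
h(4) ≈ 2980.9580, h(4.5625) ≈ 9181.9970, h(5.125) ≈ 28282.5419, h(5.6875) ≈ 87116.3622, h(6.25) ≈ 268337.2865, h(6.8125) ≈ 826537.0311, h(7.375) ≈ 2545913.2896, h(7.9375) ≈ 7841965.0104.
Sum = Δs · [h(4) + h(4.5625) + h(5.125) + ...].
Sum ≈ 6530801.8931.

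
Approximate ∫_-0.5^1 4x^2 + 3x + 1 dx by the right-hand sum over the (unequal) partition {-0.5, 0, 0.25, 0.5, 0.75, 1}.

Subinterval widths: 0.5, 0.25, 0.25, 0.25, 0.25.
Right endpoints: 0, 0.25, 0.5, 0.75, 1.
f(0) = 1, f(0.25) = 2, f(0.5) = 3.5, f(0.75) = 5.5, f(1) = 8.
Sum = Σ Δx_i · f(x_i).
Sum = 5.25.

5.25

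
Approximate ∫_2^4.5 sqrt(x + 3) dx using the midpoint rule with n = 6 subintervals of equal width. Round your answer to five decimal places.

Δx = (4.5 − 2)/6 = 5/12.
Midpoints: 53/24, 2.625, 73/24, 83/24, 3.875, 103/24.
f(53/24) ≈ 2.28218, f(2.625) ≈ 2.37171, f(73/24) ≈ 2.45798, f(83/24) ≈ 2.54133, f(3.875) ≈ 2.62202, f(103/24) ≈ 2.70031.
Sum = Δx · [f(53/24) + f(2.625) + f(73/24) + ...].
Sum ≈ 6.23980.

6.23980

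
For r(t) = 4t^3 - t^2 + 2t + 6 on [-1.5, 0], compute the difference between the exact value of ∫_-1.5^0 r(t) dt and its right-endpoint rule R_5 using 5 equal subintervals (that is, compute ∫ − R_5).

-2.5875

Exact integral: ∫_-1.5^0 r(t) dt = 0.5625.
R_5 = 3.15.
Error = 0.5625 − 3.15 = -2.5875.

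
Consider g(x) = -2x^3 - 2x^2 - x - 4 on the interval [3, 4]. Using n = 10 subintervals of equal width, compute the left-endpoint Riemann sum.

Δx = (4 − 3)/10 = 0.1.
Left endpoints: 3, 3.1, 3.2, 3.3, 3.4, 3.5, 3.6, 3.7, 3.8, 3.9.
g(3) = -79, g(3.1) = -85.902, g(3.2) = -93.216, g(3.3) = -100.954, g(3.4) = -109.128, g(3.5) = -117.75, g(3.6) = -126.832, g(3.7) = -136.386, g(3.8) = -146.424, g(3.9) = -156.958.
Sum = Δx · [g(3) + g(3.1) + g(3.2) + ...].
Sum = -115.255.

-115.255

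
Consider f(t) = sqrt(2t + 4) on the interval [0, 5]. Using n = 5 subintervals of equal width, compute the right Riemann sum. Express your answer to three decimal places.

Δt = (5 − 0)/5 = 1.
Right endpoints: 1, 2, 3, 4, 5.
f(1) ≈ 2.449, f(2) ≈ 2.828, f(3) ≈ 3.162, f(4) ≈ 3.464, f(5) ≈ 3.742.
Sum = Δt · [f(1) + f(2) + f(3) + f(4) + f(5)].
Sum ≈ 15.646.

15.646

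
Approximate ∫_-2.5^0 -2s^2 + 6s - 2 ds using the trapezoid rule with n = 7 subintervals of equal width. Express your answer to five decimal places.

Δs = (0 − (-2.5))/7 = 5/14.
f(-2.5) = -29.5, f(-15/7) = -1178/49, f(-25/14) = -1871/98, f(-10/7) = -718/49, f(-15/14) = -1051/98, f(-5/7) = -358/49, f(-5/14) = -431/98, f(0) = -2.
T_7 = (Δs/2)·[f(s_0) + 2f(s_1) + ... + 2f(s_{6}) + f(s_7)].
Sum ≈ -34.27296.

-34.27296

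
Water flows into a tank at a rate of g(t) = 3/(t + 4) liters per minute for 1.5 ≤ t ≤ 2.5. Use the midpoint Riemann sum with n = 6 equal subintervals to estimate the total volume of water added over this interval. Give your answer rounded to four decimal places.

0.5011

Δt = (2.5 − 1.5)/6 = 1/6.
Midpoints: 19/12, 1.75, 23/12, 25/12, 2.25, 29/12.
g(19/12) = 36/67, g(1.75) = 12/23, g(23/12) = 36/71, g(25/12) = 36/73, g(2.25) = 0.48, g(29/12) = 36/77.
Sum = Δt · [g(19/12) + g(1.75) + g(23/12) + ...].
Sum ≈ 0.5011.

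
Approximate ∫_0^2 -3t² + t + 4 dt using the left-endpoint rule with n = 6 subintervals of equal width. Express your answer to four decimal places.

Δt = (2 − 0)/6 = 1/3.
Left endpoints: 0, 1/3, 2/3, 1, 4/3, 5/3.
f(0) = 4, f(1/3) = 4, f(2/3) = 10/3, f(1) = 2, f(4/3) = 0, f(5/3) = -8/3.
Sum = Δt · [f(0) + f(1/3) + f(2/3) + ...].
Sum ≈ 3.5556.

3.5556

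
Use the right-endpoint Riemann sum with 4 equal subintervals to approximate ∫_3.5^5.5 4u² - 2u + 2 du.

168

Δu = (5.5 − 3.5)/4 = 0.5.
Right endpoints: 4, 4.5, 5, 5.5.
f(4) = 58, f(4.5) = 74, f(5) = 92, f(5.5) = 112.
Sum = Δu · [f(4) + f(4.5) + f(5) + f(5.5)].
Sum = 168.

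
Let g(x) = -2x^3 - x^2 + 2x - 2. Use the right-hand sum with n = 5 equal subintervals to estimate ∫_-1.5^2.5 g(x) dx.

-42.64

Δx = (2.5 − (-1.5))/5 = 0.8.
Right endpoints: -0.7, 0.1, 0.9, 1.7, 2.5.
g(-0.7) = -3.204, g(0.1) = -1.812, g(0.9) = -2.468, g(1.7) = -11.316, g(2.5) = -34.5.
Sum = Δx · [g(-0.7) + g(0.1) + g(0.9) + g(1.7) + g(2.5)].
Sum = -42.64.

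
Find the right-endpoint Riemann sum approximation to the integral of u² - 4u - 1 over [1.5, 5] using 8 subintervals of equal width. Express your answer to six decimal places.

-6.432617

Δu = (5 − 1.5)/8 = 0.4375.
Right endpoints: 1.9375, 2.375, 2.8125, 3.25, 3.6875, 4.125, 4.5625, 5.
f(1.9375) = -4.99609375, f(2.375) = -4.859375, f(2.8125) = -4.33984375, f(3.25) = -3.4375, f(3.6875) = -2.15234375, f(4.125) = -0.484375, f(4.5625) = 1.56640625, f(5) = 4.
Sum = Δu · [f(1.9375) + f(2.375) + f(2.8125) + ...].
Sum ≈ -6.432617.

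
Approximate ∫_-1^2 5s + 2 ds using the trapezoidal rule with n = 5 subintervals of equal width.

Δs = (2 − (-1))/5 = 0.6.
f(-1) = -3, f(-0.4) = 0, f(0.2) = 3, f(0.8) = 6, f(1.4) = 9, f(2) = 12.
T_5 = (Δs/2)·[f(s_0) + 2f(s_1) + ... + 2f(s_{4}) + f(s_5)].
Sum = 13.5.

13.5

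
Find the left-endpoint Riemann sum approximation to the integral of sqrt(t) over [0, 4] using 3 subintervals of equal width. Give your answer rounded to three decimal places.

3.717

Δt = (4 − 0)/3 = 4/3.
Left endpoints: 0, 4/3, 8/3.
f(0) ≈ 0.000, f(4/3) ≈ 1.155, f(8/3) ≈ 1.633.
Sum = Δt · [f(0) + f(4/3) + f(8/3)].
Sum ≈ 3.717.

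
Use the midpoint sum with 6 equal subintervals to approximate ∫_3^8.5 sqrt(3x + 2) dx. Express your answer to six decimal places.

23.945433

Δx = (8.5 − 3)/6 = 11/12.
Midpoints: 83/24, 4.375, 127/24, 149/24, 7.125, 193/24.
f(83/24) ≈ 3.517812, f(4.375) ≈ 3.889087, f(127/24) ≈ 4.227884, f(149/24) ≈ 4.541476, f(7.125) ≈ 4.834770, f(193/24) ≈ 5.111262.
Sum = Δx · [f(83/24) + f(4.375) + f(127/24) + ...].
Sum ≈ 23.945433.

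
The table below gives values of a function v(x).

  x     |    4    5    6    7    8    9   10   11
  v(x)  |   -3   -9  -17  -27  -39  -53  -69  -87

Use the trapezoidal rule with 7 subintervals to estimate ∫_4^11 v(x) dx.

-259

Δx = 1.
T_7 = (1/2)·[(-3) + 2·(-9) + 2·(-17) + 2·(-27) + 2·(-39) + 2·(-53) + 2·(-69) + (-87)] = -259.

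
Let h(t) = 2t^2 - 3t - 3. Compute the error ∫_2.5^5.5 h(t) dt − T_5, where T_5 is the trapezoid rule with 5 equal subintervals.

-0.36

Exact integral: ∫_2.5^5.5 h(t) dt = 55.5.
T_5 = 55.86.
Error = 55.5 − 55.86 = -0.36.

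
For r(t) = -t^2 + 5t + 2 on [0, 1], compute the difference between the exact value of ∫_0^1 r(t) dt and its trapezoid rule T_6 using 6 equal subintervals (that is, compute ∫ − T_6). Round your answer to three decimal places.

Exact integral: ∫_0^1 r(t) dt ≈ 4.16667.
T_6 ≈ 4.16204.
Error ≈ 4.16667 − 4.16204 ≈ 0.005.

0.005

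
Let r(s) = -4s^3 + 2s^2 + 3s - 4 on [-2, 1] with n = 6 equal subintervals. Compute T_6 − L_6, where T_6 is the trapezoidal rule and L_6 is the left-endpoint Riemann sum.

T_6 = 5.5.
L_6 = 13.75.
T_6 − L_6 = -8.25.

-8.25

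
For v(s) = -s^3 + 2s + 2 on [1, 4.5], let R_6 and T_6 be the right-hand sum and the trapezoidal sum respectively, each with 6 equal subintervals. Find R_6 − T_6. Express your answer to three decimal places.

R_6 ≈ -101.89800.
T_6 ≈ -77.65321.
R_6 − T_6 ≈ -24.245.

-24.245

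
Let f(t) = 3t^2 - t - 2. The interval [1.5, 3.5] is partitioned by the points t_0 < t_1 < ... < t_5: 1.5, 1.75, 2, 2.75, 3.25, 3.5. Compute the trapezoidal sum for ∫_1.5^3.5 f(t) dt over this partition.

Subinterval widths: 0.25, 0.25, 0.75, 0.5, 0.25.
f(1.5) = 3.25, f(1.75) = 5.4375, f(2) = 8, f(2.75) = 17.9375, f(3.25) = 26.4375, f(3.5) = 31.25.
On each subinterval the trapezoid contributes (Δt_i/2)·[f(t_{i-1}) + f(t_i)].
Sum = 30.796875.

30.796875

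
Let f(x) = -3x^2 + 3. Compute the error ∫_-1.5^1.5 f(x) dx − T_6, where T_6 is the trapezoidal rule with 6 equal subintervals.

0.375

Exact integral: ∫_-1.5^1.5 f(x) dx = 2.25.
T_6 = 1.875.
Error = 2.25 − 1.875 = 0.375.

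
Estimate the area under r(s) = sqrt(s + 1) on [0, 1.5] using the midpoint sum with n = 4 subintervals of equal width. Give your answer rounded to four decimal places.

Δs = (1.5 − 0)/4 = 0.375.
Midpoints: 0.1875, 0.5625, 0.9375, 1.3125.
r(0.1875) ≈ 1.0897, r(0.5625) ≈ 1.2500, r(0.9375) ≈ 1.3919, r(1.3125) ≈ 1.5207.
Sum = Δs · [r(0.1875) + r(0.5625) + r(0.9375) + r(1.3125)].
Sum ≈ 1.9696.

1.9696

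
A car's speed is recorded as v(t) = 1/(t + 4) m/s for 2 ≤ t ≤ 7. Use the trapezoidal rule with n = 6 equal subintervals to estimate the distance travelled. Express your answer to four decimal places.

0.6073

Δt = (7 − 2)/6 = 5/6.
v(2) = 1/6, v(17/6) = 6/41, v(11/3) = 3/23, v(4.5) = 2/17, v(16/3) = 3/28, v(37/6) = 6/61, v(7) = 1/11.
T_6 = (Δt/2)·[v(t_0) + 2v(t_1) + ... + 2v(t_{5}) + v(t_6)].
Sum ≈ 0.6073.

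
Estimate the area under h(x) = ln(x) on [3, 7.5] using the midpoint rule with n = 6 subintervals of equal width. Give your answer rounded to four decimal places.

7.3206

Δx = (7.5 − 3)/6 = 0.75.
Midpoints: 3.375, 4.125, 4.875, 5.625, 6.375, 7.125.
h(3.375) ≈ 1.2164, h(4.125) ≈ 1.4171, h(4.875) ≈ 1.5841, h(5.625) ≈ 1.7272, h(6.375) ≈ 1.8524, h(7.125) ≈ 1.9636.
Sum = Δx · [h(3.375) + h(4.125) + h(4.875) + ...].
Sum ≈ 7.3206.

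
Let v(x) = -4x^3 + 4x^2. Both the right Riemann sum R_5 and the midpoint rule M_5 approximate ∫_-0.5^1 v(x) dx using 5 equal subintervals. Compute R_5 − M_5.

R_5 = 0.36.
M_5 = 0.55125.
R_5 − M_5 = -0.19125.

-0.19125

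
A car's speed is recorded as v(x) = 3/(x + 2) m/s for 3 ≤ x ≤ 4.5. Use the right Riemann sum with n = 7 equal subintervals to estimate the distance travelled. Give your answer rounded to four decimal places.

Δx = (4.5 − 3)/7 = 3/14.
Right endpoints: 45/14, 24/7, 51/14, 27/7, 57/14, 30/7, 4.5.
v(45/14) = 42/73, v(24/7) = 21/38, v(51/14) = 42/79, v(27/7) = 21/41, v(57/14) = 42/85, v(30/7) = 21/44, v(4.5) = 6/13.
Sum = Δx · [v(45/14) + v(24/7) + v(51/14) + ...].
Sum ≈ 0.7724.

0.7724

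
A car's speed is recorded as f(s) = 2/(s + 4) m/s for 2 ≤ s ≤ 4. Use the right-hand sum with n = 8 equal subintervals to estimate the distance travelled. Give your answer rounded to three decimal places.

0.565

Δs = (4 − 2)/8 = 0.25.
Right endpoints: 2.25, 2.5, 2.75, 3, 3.25, 3.5, 3.75, 4.
f(2.25) = 0.32, f(2.5) = 4/13, f(2.75) = 8/27, f(3) = 2/7, f(3.25) = 8/29, f(3.5) = 4/15, f(3.75) = 8/31, f(4) = 0.25.
Sum = Δs · [f(2.25) + f(2.5) + f(2.75) + ...].
Sum ≈ 0.565.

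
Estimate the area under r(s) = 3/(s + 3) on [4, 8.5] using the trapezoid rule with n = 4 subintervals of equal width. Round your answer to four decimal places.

Δs = (8.5 − 4)/4 = 1.125.
r(4) = 3/7, r(5.125) = 24/65, r(6.25) = 12/37, r(7.375) = 24/83, r(8.5) = 6/23.
T_4 = (Δs/2)·[r(s_0) + 2r(s_1) + 2r(s_2) + 2r(s_3) + r(s_4)].
Sum ≈ 1.4934.

1.4934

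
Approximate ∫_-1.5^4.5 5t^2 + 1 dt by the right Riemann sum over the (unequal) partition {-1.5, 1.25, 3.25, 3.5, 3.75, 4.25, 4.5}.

Subinterval widths: 2.75, 2, 0.25, 0.25, 0.5, 0.25.
Right endpoints: 1.25, 3.25, 3.5, 3.75, 4.25, 4.5.
f(1.25) = 8.8125, f(3.25) = 53.8125, f(3.5) = 62.25, f(3.75) = 71.3125, f(4.25) = 91.3125, f(4.5) = 102.25.
Sum = Σ Δt_i · f(t_i).
Sum = 236.46875.

236.46875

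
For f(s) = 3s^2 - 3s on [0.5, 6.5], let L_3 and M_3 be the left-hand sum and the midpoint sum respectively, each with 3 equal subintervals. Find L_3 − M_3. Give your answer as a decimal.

L_3 = 115.5.
M_3 = 205.5.
L_3 − M_3 = -90.

-90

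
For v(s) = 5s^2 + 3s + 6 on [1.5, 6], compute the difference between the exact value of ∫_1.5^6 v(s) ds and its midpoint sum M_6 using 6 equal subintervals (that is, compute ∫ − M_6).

1.0546875

Exact integral: ∫_1.5^6 v(s) ds = 432.
M_6 = 430.9453125.
Error = 432 − 430.9453125 = 1.0546875.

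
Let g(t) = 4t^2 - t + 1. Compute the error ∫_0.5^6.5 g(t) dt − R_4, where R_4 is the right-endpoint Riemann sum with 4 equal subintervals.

-130.5

Exact integral: ∫_0.5^6.5 g(t) dt = 351.
R_4 = 481.5.
Error = 351 − 481.5 = -130.5.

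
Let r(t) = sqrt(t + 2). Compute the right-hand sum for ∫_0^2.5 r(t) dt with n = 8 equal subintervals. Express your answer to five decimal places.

Δt = (2.5 − 0)/8 = 0.3125.
Right endpoints: 0.3125, 0.625, 0.9375, 1.25, 1.5625, 1.875, 2.1875, 2.5.
r(0.3125) ≈ 1.52069, r(0.625) ≈ 1.62019, r(0.9375) ≈ 1.71391, r(1.25) ≈ 1.80278, r(1.5625) ≈ 1.88746, r(1.875) ≈ 1.96850, r(2.1875) ≈ 2.04634, r(2.5) ≈ 2.12132.
Sum = Δt · [r(0.3125) + r(0.625) + r(0.9375) + ...].
Sum ≈ 4.58787.

4.58787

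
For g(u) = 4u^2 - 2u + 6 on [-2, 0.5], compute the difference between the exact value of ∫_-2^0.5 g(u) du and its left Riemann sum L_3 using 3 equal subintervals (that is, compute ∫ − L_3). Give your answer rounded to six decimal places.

-9.490741

Exact integral: ∫_-2^0.5 g(u) du ≈ 29.58333333.
L_3 ≈ 39.07407407.
Error ≈ 29.58333333 − 39.07407407 ≈ -9.490741.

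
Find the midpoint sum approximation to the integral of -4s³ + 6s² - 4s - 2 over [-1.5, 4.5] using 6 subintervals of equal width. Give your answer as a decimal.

Δs = (4.5 − (-1.5))/6 = 1.
Midpoints: -1, 0, 1, 2, 3, 4.
f(-1) = 12, f(0) = -2, f(1) = -4, f(2) = -18, f(3) = -68, f(4) = -178.
Sum = Δs · [f(-1) + f(0) + f(1) + ...].
Sum = -258.

-258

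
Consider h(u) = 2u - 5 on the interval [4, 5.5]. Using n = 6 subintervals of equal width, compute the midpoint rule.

Δu = (5.5 − 4)/6 = 0.25.
Midpoints: 4.125, 4.375, 4.625, 4.875, 5.125, 5.375.
h(4.125) = 3.25, h(4.375) = 3.75, h(4.625) = 4.25, h(4.875) = 4.75, h(5.125) = 5.25, h(5.375) = 5.75.
Sum = Δu · [h(4.125) + h(4.375) + h(4.625) + ...].
Sum = 6.75.

6.75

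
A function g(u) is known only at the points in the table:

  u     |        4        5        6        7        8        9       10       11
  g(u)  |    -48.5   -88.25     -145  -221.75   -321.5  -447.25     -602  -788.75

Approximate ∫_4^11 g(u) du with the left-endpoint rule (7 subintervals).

-1874.25

Δu = 1.
Sum = 1·[(-48.5) + (-88.25) + (-145) + (-221.75) + (-321.5) + (-447.25) + (-602)] = -1874.25.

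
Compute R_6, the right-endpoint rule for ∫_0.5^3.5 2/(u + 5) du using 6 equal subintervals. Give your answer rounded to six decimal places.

Δu = (3.5 − 0.5)/6 = 0.5.
Right endpoints: 1, 1.5, 2, 2.5, 3, 3.5.
f(1) = 1/3, f(1.5) = 4/13, f(2) = 2/7, f(2.5) = 4/15, f(3) = 0.25, f(3.5) = 4/17.
Sum = Δu · [f(1) + f(1.5) + f(2) + ...].
Sum ≈ 0.839350.

0.839350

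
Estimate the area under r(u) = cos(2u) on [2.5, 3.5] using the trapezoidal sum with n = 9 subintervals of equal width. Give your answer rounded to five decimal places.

0.80463

Δu = (3.5 − 2.5)/9 = 1/9.
r(2.5) ≈ 0.28366, r(47/18) ≈ 0.48803, r(49/18) ≈ 0.66840, r(17/6) ≈ 0.81590, r(53/18) ≈ 0.92327, r(55/18) ≈ 0.98523, r(19/6) ≈ 0.99874, r(59/18) ≈ 0.96314, r(61/18) ≈ 0.88016, r(3.5) ≈ 0.75390.
T_9 = (Δu/2)·[r(u_0) + 2r(u_1) + ... + 2r(u_{8}) + r(u_9)].
Sum ≈ 0.80463.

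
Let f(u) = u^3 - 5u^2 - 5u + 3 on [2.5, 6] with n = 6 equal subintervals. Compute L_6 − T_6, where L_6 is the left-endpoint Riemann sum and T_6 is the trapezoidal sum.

-9.953125

L_6 ≈ -92.013744.
T_6 ≈ -82.060619.
L_6 − T_6 = -9.953125.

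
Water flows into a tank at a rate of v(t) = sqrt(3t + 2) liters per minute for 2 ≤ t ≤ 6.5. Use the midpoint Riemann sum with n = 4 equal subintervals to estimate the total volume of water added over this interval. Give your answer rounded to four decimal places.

Δt = (6.5 − 2)/4 = 1.125.
Midpoints: 2.5625, 3.6875, 4.8125, 5.9375.
v(2.5625) ≈ 3.1125, v(3.6875) ≈ 3.6142, v(4.8125) ≈ 4.0543, v(5.9375) ≈ 4.4511.
Sum = Δt · [v(2.5625) + v(3.6875) + v(4.8125) + v(5.9375)].
Sum ≈ 17.1361.

17.1361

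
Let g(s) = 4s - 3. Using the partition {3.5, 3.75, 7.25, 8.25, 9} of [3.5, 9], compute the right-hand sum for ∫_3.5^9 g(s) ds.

148.75

Subinterval widths: 0.25, 3.5, 1, 0.75.
Right endpoints: 3.75, 7.25, 8.25, 9.
g(3.75) = 12, g(7.25) = 26, g(8.25) = 30, g(9) = 33.
Sum = Σ Δs_i · g(s_i).
Sum = 148.75.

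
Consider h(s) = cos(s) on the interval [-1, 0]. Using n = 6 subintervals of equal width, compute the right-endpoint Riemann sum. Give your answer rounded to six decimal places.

0.877830

Δs = (0 − (-1))/6 = 1/6.
Right endpoints: -5/6, -2/3, -0.5, -1/3, -1/6, 0.
h(-5/6) ≈ 0.672412, h(-2/3) ≈ 0.785887, h(-0.5) ≈ 0.877583, h(-1/3) ≈ 0.944957, h(-1/6) ≈ 0.986143, h(0) ≈ 1.000000.
Sum = Δs · [h(-5/6) + h(-2/3) + h(-0.5) + ...].
Sum ≈ 0.877830.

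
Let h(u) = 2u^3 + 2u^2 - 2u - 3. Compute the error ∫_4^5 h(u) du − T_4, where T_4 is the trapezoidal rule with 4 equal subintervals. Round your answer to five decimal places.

Exact integral: ∫_4^5 h(u) du ≈ 213.1666667.
T_4 = 213.46875.
Error ≈ 213.1666667 − 213.46875 ≈ -0.30208.

-0.30208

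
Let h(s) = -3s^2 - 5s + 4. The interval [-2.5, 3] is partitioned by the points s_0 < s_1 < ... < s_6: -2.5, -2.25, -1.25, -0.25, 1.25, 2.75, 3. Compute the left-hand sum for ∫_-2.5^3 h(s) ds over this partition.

Subinterval widths: 0.25, 1, 1, 1.5, 1.5, 0.25.
Left endpoints: -2.5, -2.25, -1.25, -0.25, 1.25, 2.75.
h(-2.5) = -2.25, h(-2.25) = 0.0625, h(-1.25) = 5.5625, h(-0.25) = 5.0625, h(1.25) = -6.9375, h(2.75) = -32.4375.
Sum = Σ Δs_i · h(s_i).
Sum = -5.859375.

-5.859375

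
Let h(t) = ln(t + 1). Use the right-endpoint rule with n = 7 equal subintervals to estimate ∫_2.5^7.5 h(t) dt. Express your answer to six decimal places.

9.115656

Δt = (7.5 − 2.5)/7 = 5/7.
Right endpoints: 45/14, 55/14, 65/14, 75/14, 85/14, 95/14, 7.5.
h(45/14) ≈ 1.438480, h(55/14) ≈ 1.595049, h(65/14) ≈ 1.730391, h(75/14) ≈ 1.849579, h(85/14) ≈ 1.956063, h(95/14) ≈ 2.052291, h(7.5) ≈ 2.140066.
Sum = Δt · [h(45/14) + h(55/14) + h(65/14) + ...].
Sum ≈ 9.115656.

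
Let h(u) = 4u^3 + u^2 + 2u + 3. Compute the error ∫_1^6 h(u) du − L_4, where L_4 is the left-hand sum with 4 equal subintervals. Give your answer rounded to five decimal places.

509.63542

Exact integral: ∫_1^6 h(u) du ≈ 1416.6666667.
L_4 = 907.03125.
Error ≈ 1416.6666667 − 907.03125 ≈ 509.63542.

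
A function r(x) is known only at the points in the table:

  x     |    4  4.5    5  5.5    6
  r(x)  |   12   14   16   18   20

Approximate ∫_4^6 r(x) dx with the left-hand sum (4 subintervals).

30

Δx = 0.5.
Sum = 0.5·[12 + 14 + 16 + 18] = 30.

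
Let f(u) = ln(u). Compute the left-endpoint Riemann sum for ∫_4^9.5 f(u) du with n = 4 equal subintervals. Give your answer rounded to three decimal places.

9.725

Δu = (9.5 − 4)/4 = 1.375.
Left endpoints: 4, 5.375, 6.75, 8.125.
f(4) ≈ 1.386, f(5.375) ≈ 1.682, f(6.75) ≈ 1.910, f(8.125) ≈ 2.095.
Sum = Δu · [f(4) + f(5.375) + f(6.75) + f(8.125)].
Sum ≈ 9.725.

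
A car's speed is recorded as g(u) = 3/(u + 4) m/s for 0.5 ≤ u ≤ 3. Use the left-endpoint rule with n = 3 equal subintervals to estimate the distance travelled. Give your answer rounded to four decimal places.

Δu = (3 − 0.5)/3 = 5/6.
Left endpoints: 0.5, 4/3, 13/6.
g(0.5) = 2/3, g(4/3) = 0.5625, g(13/6) = 18/37.
Sum = Δu · [g(0.5) + g(4/3) + g(13/6)].
Sum ≈ 1.4297.

1.4297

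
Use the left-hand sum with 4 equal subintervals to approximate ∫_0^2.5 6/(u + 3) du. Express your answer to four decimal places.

3.9361

Δu = (2.5 − 0)/4 = 0.625.
Left endpoints: 0, 0.625, 1.25, 1.875.
f(0) = 2, f(0.625) = 48/29, f(1.25) = 24/17, f(1.875) = 16/13.
Sum = Δu · [f(0) + f(0.625) + f(1.25) + f(1.875)].
Sum ≈ 3.9361.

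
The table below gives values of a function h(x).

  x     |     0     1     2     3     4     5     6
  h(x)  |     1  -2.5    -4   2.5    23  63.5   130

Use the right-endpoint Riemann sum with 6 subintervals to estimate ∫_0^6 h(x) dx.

Δx = 1.
Sum = 1·[(-2.5) + (-4) + 2.5 + 23 + 63.5 + 130] = 212.5.

212.5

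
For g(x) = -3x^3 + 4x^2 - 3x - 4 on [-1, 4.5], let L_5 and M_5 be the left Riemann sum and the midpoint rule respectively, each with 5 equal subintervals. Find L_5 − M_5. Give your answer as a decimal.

L_5 = -129.14.
M_5 = -228.3221875.
L_5 − M_5 = 99.1821875.

99.1821875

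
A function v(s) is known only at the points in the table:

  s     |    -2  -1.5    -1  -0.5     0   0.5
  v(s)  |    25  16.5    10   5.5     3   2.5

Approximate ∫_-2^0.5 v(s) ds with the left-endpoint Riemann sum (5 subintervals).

Δs = 0.5.
Sum = 0.5·[25 + 16.5 + 10 + 5.5 + 3] = 30.

30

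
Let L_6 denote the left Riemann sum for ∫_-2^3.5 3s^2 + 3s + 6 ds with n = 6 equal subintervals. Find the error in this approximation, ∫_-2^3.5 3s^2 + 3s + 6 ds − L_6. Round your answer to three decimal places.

16.595

Exact integral: ∫_-2^3.5 f(s) ds = 96.25.
L_6 ≈ 79.65451.
Error ≈ 96.25 − 79.65451 ≈ 16.595.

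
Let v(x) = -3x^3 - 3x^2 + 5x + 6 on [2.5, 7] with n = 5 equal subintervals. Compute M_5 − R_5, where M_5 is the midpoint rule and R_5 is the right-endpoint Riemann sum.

M_5 = -1951.0565625.
R_5 = -2482.29.
M_5 − R_5 = 531.2334375.

531.2334375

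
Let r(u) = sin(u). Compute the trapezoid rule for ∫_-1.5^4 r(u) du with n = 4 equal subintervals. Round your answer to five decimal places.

Δu = (4 − (-1.5))/4 = 1.375.
r(-1.5) ≈ -0.99749, r(-0.125) ≈ -0.12467, r(1.25) ≈ 0.94898, r(2.625) ≈ 0.49392, r(4) ≈ -0.75680.
T_4 = (Δu/2)·[r(u_0) + 2r(u_1) + 2r(u_2) + 2r(u_3) + r(u_4)].
Sum ≈ 0.60649.

0.60649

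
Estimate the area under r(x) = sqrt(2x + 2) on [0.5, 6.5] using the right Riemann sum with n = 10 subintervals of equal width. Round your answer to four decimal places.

Δx = (6.5 − 0.5)/10 = 0.6.
Right endpoints: 1.1, 1.7, 2.3, 2.9, 3.5, 4.1, 4.7, 5.3, 5.9, 6.5.
r(1.1) ≈ 2.0494, r(1.7) ≈ 2.3238, r(2.3) ≈ 2.5690, r(2.9) ≈ 2.7928, r(3.5) ≈ 3.0000, r(4.1) ≈ 3.1937, r(4.7) ≈ 3.3764, r(5.3) ≈ 3.5496, r(5.9) ≈ 3.7148, r(6.5) ≈ 3.8730.
Sum = Δx · [r(1.1) + r(1.7) + r(2.3) + ...].
Sum ≈ 18.2656.

18.2656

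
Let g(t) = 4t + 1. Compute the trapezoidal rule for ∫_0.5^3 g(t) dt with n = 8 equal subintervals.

20

Δt = (3 − 0.5)/8 = 0.3125.
g(0.5) = 3, g(0.8125) = 4.25, g(1.125) = 5.5, g(1.4375) = 6.75, g(1.75) = 8, g(2.0625) = 9.25, g(2.375) = 10.5, g(2.6875) = 11.75, g(3) = 13.
T_8 = (Δt/2)·[g(t_0) + 2g(t_1) + ... + 2g(t_{7}) + g(t_8)].
Sum = 20.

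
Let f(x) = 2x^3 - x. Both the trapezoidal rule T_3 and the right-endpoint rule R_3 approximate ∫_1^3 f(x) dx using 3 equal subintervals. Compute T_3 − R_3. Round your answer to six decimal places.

T_3 ≈ 37.77777778.
R_3 ≈ 54.44444444.
T_3 − R_3 ≈ -16.666667.

-16.666667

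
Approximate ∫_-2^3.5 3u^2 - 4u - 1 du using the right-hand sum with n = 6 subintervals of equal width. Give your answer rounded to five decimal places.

32.44618

Δu = (3.5 − (-2))/6 = 11/12.
Right endpoints: -13/12, -1/6, 0.75, 5/3, 31/12, 3.5.
f(-13/12) = 329/48, f(-1/6) = -0.25, f(0.75) = -2.3125, f(5/3) = 2/3, f(31/12) = 8.6875, f(3.5) = 21.75.
Sum = Δu · [f(-13/12) + f(-1/6) + f(0.75) + ...].
Sum ≈ 32.44618.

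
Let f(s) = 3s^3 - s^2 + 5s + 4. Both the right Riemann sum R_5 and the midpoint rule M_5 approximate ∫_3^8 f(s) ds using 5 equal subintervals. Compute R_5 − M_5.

R_5 = 3760.
M_5 = 2986.875.
R_5 − M_5 = 773.125.

773.125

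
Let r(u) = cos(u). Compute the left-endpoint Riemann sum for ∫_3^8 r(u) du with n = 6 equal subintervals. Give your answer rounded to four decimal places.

Δu = (8 − 3)/6 = 5/6.
Left endpoints: 3, 23/6, 14/3, 5.5, 19/3, 43/6.
r(3) ≈ -0.9900, r(23/6) ≈ -0.7701, r(14/3) ≈ -0.0457, r(5.5) ≈ 0.7087, r(19/3) ≈ 0.9987, r(43/6) ≈ 0.6345.
Sum = Δu · [r(3) + r(23/6) + r(14/3) + ...].
Sum ≈ 0.4467.

0.4467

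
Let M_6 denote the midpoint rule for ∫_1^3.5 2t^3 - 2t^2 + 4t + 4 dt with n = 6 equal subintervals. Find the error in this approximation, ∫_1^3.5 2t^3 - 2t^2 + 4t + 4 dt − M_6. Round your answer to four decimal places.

Exact integral: ∫_1^3.5 f(t) dt ≈ 79.114583.
M_6 ≈ 78.698640.
Error ≈ 79.114583 − 78.698640 ≈ 0.4159.

0.4159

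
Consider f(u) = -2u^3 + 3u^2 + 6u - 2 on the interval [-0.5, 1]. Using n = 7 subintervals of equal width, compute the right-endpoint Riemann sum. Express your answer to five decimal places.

Δu = (1 − (-0.5))/7 = 3/14.
Right endpoints: -2/7, -1/14, 1/7, 5/14, 4/7, 11/14, 1.
f(-2/7) = -1174/343, f(-1/14) = -1655/686, f(1/7) = -373/343, f(5/14) = 149/343, f(4/7) = 698/343, f(11/14) = 2467/686, f(1) = 5.
Sum = Δu · [f(-2/7) + f(-1/14) + f(1/7) + ...].
Sum ≈ 0.88776.

0.88776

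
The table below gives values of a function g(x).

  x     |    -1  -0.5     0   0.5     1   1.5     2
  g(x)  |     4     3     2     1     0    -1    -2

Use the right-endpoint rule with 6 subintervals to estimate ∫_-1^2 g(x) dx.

Δx = 0.5.
Sum = 0.5·[3 + 2 + 1 + 0 + (-1) + (-2)] = 1.5.

1.5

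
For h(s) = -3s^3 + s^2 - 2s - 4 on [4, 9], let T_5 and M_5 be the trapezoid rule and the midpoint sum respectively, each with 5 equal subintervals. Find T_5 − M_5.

T_5 = -4640.
M_5 = -4568.125.
T_5 − M_5 = -71.875.

-71.875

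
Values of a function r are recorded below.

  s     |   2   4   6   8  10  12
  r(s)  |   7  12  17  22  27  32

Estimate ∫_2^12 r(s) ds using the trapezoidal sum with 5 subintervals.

Δs = 2.
T_5 = (2/2)·[7 + 2·12 + 2·17 + 2·22 + 2·27 + 32] = 195.

195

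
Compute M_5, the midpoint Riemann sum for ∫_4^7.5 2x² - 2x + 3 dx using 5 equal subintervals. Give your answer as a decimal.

Δx = (7.5 − 4)/5 = 0.7.
Midpoints: 4.35, 5.05, 5.75, 6.45, 7.15.
f(4.35) = 32.145, f(5.05) = 43.905, f(5.75) = 57.625, f(6.45) = 73.305, f(7.15) = 90.945.
Sum = Δx · [f(4.35) + f(5.05) + f(5.75) + f(6.45) + f(7.15)].
Sum = 208.5475.

208.5475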